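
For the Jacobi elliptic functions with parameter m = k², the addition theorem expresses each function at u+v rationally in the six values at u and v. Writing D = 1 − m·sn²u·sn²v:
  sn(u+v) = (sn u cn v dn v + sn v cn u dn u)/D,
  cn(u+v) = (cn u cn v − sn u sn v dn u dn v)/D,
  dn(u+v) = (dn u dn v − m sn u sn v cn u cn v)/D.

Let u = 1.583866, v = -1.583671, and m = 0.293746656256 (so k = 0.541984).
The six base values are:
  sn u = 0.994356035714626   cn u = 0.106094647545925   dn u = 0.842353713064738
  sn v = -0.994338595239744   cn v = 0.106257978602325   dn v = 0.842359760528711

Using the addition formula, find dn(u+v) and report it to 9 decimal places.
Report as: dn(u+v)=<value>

dn(u+v)=0.999999994

m = k² = 0.293746656256
D = 1 − m·sn²u·sn²v = 0.712839068179827
dn(u+v) = (dn u·dn v − m·sn u·sn v·cn u·cn v)/D = 0.7128390641987218/0.712839068179827 = 0.9999999944151418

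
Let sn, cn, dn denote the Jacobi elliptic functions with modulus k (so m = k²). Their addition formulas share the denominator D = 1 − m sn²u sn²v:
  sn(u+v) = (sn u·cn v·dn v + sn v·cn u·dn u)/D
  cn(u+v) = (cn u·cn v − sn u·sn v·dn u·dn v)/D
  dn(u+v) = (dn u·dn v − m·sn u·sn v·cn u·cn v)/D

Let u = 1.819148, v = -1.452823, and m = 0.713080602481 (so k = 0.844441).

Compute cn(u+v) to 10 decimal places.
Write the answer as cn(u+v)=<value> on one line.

sn u = 0.9888972121894783, cn u = 0.1486011565361384, dn u = 0.5501507611215232
sn v = -0.9356389906115201, cn v = 0.3529584667456723, dn v = 0.6129883769319493
m = k² = 0.713080602481
D = 1 − m·sn²u·sn²v = 0.3895395234567522
cn(u+v) = (cn u·cn v − sn u·sn v·dn u·dn v)/D = 0.3644779320660802/0.3895395234567522 = 0.9356635466196683

cn(u+v)=0.9356635466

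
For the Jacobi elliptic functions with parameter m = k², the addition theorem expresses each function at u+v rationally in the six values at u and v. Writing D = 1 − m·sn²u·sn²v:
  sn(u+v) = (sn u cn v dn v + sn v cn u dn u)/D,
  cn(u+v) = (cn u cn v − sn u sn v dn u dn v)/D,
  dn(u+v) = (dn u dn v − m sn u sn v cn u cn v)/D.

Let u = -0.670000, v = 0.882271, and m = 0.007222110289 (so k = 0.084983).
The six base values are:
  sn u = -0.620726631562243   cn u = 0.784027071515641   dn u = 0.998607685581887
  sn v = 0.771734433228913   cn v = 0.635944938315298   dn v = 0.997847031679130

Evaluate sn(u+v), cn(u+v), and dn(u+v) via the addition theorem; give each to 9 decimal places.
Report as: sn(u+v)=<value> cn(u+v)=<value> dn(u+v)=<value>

m = k² = 0.007222110289
D = 1 − m·sn²u·sn²v = 0.9983427019105868
sn(u+v) = (sn u·cn v·dn v + sn v·cn u·dn u)/D = 0.2103201733848132/0.9983427019105868 = 0.2106693152384558
cn(u+v) = (cn u·cn v − sn u·sn v·dn u·dn v)/D = 0.9759372803236451/0.9983427019105868 = 0.977557384308952
dn(u+v) = (dn u·dn v − m·sn u·sn v·cn u·cn v)/D = 0.9981826904312114/0.9983427019105868 = 0.9998397228936825

sn(u+v)=0.210669315 cn(u+v)=0.977557384 dn(u+v)=0.999839723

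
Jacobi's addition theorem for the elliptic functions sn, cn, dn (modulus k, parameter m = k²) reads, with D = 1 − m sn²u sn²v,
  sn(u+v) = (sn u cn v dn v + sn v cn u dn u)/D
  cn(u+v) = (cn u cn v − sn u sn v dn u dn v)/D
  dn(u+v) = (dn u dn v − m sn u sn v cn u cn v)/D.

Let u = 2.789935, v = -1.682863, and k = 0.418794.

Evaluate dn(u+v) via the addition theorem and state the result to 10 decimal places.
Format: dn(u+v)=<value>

dn(u+v)=0.9295925214

sn u = 0.4806034127930374, cn u = -0.8769380591647766, dn u = 0.9795350157627322
sn v = -0.9994821643825465, cn v = -0.03217767986011743, dn v = 0.9081812502296611
m = k² = 0.175388414436
D = 1 − m·sn²u·sn²v = 0.9595307924778254
dn(u+v) = (dn u·dn v − m·sn u·sn v·cn u·cn v)/D = 0.891972648703332/0.9595307924778254 = 0.9295925213613668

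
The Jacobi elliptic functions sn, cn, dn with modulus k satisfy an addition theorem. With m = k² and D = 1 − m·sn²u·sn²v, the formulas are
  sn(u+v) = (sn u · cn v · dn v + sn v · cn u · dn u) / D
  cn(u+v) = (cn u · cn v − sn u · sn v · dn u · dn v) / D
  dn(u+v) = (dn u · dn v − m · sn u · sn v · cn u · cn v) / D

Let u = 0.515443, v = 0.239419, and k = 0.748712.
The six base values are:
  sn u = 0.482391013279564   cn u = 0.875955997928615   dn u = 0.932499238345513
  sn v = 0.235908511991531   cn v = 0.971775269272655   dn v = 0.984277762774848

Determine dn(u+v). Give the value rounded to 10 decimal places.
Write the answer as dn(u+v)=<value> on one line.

m = k² = 0.560569658944
D = 1 − m·sn²u·sn²v = 0.9927403576205349
dn(u+v) = (dn u·dn v − m·sn u·sn v·cn u·cn v)/D = 0.8635356745297779/0.9927403576205349 = 0.8698504779231064

dn(u+v)=0.8698504779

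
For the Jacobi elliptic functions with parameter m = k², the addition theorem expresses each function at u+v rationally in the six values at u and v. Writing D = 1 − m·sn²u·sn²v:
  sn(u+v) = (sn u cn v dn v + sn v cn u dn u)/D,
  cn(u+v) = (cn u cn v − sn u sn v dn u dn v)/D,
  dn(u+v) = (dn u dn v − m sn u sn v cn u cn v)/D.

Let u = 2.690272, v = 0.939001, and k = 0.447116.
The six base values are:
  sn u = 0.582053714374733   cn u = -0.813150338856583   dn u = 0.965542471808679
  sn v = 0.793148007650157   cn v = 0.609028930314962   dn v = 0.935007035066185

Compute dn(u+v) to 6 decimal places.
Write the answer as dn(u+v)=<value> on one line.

m = k² = 0.199912717456
D = 1 − m·sn²u·sn²v = 0.9573935815877547
dn(u+v) = (dn u·dn v − m·sn u·sn v·cn u·cn v)/D = 0.9484942966271406/0.9573935815877547 = 0.9907046745123825

dn(u+v)=0.990705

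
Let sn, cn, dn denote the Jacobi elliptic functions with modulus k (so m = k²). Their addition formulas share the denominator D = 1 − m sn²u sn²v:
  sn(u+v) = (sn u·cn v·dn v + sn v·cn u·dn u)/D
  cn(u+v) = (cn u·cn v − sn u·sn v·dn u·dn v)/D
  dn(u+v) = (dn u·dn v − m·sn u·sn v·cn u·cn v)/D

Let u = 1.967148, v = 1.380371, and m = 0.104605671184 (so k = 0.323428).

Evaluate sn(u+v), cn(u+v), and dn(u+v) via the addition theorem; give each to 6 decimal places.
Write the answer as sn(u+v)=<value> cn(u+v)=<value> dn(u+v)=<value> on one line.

sn(u+v)=-0.118247 cn(u+v)=-0.992984 dn(u+v)=0.999268

sn u = 0.9446013676016829, cn u = -0.3282198292684803, dn u = 0.9521886973569692
sn v = 0.9755165324990568, cn v = 0.2199261121854715, dn v = 0.9489224642062391
m = k² = 0.104605671184
D = 1 − m·sn²u·sn²v = 0.9111777769846032
sn(u+v) = (sn u·cn v·dn v + sn v·cn u·dn u)/D = -0.1077439308094424/0.9111777769846032 = -0.1182468817073258
cn(u+v) = (cn u·cn v − sn u·sn v·dn u·dn v)/D = -0.9047851604907838/0.9111777769846032 = -0.9929842269474847
dn(u+v) = (dn u·dn v − m·sn u·sn v·cn u·cn v)/D = 0.9105111749458718/0.9111777769846032 = 0.9992684171458424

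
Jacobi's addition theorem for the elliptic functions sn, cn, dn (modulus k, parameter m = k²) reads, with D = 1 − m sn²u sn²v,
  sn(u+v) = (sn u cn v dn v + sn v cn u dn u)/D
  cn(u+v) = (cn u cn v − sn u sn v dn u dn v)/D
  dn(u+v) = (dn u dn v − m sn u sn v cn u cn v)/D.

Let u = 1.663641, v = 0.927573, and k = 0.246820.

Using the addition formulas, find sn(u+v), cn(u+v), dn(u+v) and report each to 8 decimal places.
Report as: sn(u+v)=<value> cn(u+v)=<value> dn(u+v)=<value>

sn u = 0.9978252644132106, cn u = -0.06591465465817452, dn u = 0.9691979002002812
sn v = 0.7960627556864702, cn v = 0.6052140852697195, dn v = 0.9805069889974021
m = k² = 0.0609201124
D = 1 − m·sn²u·sn²v = 0.9615616887642312
sn(u+v) = (sn u·cn v·dn v + sn v·cn u·dn u)/D = 0.5412701685247842/0.9615616887642312 = 0.5629073774979612
cn(u+v) = (cn u·cn v − sn u·sn v·dn u·dn v)/D = -0.7947499518491788/0.9615616887642312 = -0.8265199842462176
dn(u+v) = (dn u·dn v − m·sn u·sn v·cn u·cn v)/D = 0.9522357424110437/0.9615616887642312 = 0.9903012500787413

sn(u+v)=0.56290738 cn(u+v)=-0.82651998 dn(u+v)=0.99030125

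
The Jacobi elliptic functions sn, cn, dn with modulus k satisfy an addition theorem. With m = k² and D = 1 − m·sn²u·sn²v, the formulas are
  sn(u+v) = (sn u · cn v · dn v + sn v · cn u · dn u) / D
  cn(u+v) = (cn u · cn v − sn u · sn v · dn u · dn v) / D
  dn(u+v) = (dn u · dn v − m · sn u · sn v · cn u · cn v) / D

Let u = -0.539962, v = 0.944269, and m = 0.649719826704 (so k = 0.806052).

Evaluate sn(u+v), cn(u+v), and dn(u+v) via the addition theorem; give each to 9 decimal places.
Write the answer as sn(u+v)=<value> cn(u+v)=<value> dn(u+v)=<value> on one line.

sn(u+v)=0.387033802 cn(u+v)=0.922065527 dn(u+v)=0.950092160

sn u = -0.5003453699293227, cn u = 0.8658259125195372, dn u = 0.9150658840403453
sn v = 0.763572646736255, cn v = 0.645721931760251, dn v = 0.7881530826450481
m = k² = 0.649719826704
D = 1 − m·sn²u·sn²v = 0.9051654440230648
sn(u+v) = (sn u·cn v·dn v + sn v·cn u·dn u)/D = 0.350329623489247/0.9051654440230648 = 0.3870338022761728
cn(u+v) = (cn u·cn v − sn u·sn v·dn u·dn v)/D = 0.8346218520739524/0.9051654440230648 = 0.9220655268990639
dn(u+v) = (dn u·dn v − m·sn u·sn v·cn u·cn v)/D = 0.8599905916041678/0.9051654440230648 = 0.9500921597071641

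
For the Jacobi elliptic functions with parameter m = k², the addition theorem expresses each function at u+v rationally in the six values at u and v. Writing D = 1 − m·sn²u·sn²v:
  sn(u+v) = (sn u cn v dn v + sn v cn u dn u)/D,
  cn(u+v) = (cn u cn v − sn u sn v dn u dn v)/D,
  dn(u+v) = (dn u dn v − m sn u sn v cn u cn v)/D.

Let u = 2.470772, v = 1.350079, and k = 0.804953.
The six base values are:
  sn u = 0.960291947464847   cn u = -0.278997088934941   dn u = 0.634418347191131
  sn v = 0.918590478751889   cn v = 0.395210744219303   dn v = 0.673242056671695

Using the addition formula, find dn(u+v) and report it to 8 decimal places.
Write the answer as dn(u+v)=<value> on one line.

m = k² = 0.647949332209
D = 1 − m·sn²u·sn²v = 0.495813166665276
dn(u+v) = (dn u·dn v − m·sn u·sn v·cn u·cn v)/D = 0.4901394766007936/0.495813166665276 = 0.9885567983144894

dn(u+v)=0.98855680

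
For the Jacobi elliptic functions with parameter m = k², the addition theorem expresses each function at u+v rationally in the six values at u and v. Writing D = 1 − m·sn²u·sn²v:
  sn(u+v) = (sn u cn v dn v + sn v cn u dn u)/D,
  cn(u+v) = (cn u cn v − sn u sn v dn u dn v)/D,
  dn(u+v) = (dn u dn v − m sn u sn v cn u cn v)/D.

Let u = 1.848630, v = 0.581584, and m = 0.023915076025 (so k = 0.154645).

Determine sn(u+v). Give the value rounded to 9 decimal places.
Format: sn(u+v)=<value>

sn u = 0.9650503221995328, cn u = -0.2620646401607396, dn u = 0.9888009711725355
sn v = 0.5487359892448221, cn v = 0.8359957022063609, dn v = 0.9963929461298906
m = k² = 0.023915076025
D = 1 − m·sn²u·sn²v = 0.9932934591348258
sn(u+v) = (sn u·cn v·dn v + sn v·cn u·dn u)/D = 0.6616739992782745/0.9932934591348258 = 0.6661415045001937

sn(u+v)=0.666141505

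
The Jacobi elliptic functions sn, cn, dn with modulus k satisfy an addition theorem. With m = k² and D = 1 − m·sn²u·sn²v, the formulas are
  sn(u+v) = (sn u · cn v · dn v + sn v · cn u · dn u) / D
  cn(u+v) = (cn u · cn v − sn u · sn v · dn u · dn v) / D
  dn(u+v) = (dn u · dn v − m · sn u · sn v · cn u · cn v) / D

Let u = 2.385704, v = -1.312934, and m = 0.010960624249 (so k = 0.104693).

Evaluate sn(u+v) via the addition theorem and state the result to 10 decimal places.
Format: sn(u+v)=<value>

sn(u+v)=0.8776708815

sn u = 0.6916886181326766, cn u = -0.7221958567768914, dn u = 0.9973745906505584
sn v = -0.9661879394563446, cn v = 0.2578388365803395, dn v = 0.9948708697811631
m = k² = 0.010960624249
D = 1 − m·sn²u·sn²v = 0.9951046948102382
sn(u+v) = (sn u·cn v·dn v + sn v·cn u·dn u)/D = 0.873374414684095/0.9951046948102382 = 0.8776708815052304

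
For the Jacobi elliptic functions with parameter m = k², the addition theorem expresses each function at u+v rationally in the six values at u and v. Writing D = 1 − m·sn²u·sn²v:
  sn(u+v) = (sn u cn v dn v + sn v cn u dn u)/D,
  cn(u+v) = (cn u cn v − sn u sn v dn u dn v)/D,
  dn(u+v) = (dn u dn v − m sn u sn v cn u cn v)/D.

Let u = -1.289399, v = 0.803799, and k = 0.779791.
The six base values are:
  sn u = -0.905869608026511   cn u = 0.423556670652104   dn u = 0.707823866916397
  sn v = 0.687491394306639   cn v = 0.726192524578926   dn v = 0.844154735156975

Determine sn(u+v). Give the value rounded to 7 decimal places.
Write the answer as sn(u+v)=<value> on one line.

m = k² = 0.608074003681
D = 1 − m·sn²u·sn²v = 0.7641573489641199
sn(u+v) = (sn u·cn v·dn v + sn v·cn u·dn u)/D = -0.3492028125315582/0.7641573489641199 = -0.4569776277162449

sn(u+v)=-0.4569776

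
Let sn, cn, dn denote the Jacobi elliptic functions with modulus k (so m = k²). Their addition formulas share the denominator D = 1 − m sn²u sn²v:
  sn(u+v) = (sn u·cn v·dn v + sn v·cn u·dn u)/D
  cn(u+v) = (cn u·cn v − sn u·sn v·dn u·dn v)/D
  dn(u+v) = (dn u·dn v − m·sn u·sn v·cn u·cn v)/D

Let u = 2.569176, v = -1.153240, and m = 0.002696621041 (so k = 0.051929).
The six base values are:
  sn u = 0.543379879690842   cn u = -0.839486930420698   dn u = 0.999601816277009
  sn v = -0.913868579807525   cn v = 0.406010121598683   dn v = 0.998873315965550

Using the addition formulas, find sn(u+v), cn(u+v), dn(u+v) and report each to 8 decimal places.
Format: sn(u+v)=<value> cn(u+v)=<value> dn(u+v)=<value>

m = k² = 0.002696621041
D = 1 − m·sn²u·sn²v = 0.999335041537741
sn(u+v) = (sn u·cn v·dn v + sn v·cn u·dn u)/D = 0.9872444145440042/0.999335041537741 = 0.9879013278918628
cn(u+v) = (cn u·cn v − sn u·sn v·dn u·dn v)/D = 0.1549806155520904/0.999335041537741 = 0.1550837397972273
dn(u+v) = (dn u·dn v − m·sn u·sn v·cn u·cn v)/D = 0.9980191678574519/0.999335041537741 = 0.9986832507361453

sn(u+v)=0.98790133 cn(u+v)=0.15508374 dn(u+v)=0.99868325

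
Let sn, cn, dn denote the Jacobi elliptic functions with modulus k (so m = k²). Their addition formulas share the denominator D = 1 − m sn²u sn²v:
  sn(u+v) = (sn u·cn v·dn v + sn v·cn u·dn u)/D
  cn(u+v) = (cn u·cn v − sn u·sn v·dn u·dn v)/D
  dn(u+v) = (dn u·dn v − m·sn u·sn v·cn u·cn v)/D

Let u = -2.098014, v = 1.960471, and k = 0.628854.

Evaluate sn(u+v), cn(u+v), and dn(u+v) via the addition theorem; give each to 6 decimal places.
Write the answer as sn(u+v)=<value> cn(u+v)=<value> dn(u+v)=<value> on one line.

sn u = -0.9680782008204741, cn u = -0.250648353467949, dn u = 0.7933392058727496
sn v = 0.9895033712661121, cn v = -0.1445097860111855, dn v = 0.7828160789987785
m = k² = 0.395457353316
D = 1 − m·sn²u·sn²v = 0.6371266338594874
sn(u+v) = (sn u·cn v·dn v + sn v·cn u·dn u)/D = -0.08724847601971919/0.6371266338594874 = -0.1369405568422071
cn(u+v) = (cn u·cn v − sn u·sn v·dn u·dn v)/D = 0.6311244338522775/0.6371266338594874 = 0.9905792668392299
dn(u+v) = (dn u·dn v − m·sn u·sn v·cn u·cn v)/D = 0.6347598041147352/0.6371266338594874 = 0.9962851502056746

sn(u+v)=-0.136941 cn(u+v)=0.990579 dn(u+v)=0.996285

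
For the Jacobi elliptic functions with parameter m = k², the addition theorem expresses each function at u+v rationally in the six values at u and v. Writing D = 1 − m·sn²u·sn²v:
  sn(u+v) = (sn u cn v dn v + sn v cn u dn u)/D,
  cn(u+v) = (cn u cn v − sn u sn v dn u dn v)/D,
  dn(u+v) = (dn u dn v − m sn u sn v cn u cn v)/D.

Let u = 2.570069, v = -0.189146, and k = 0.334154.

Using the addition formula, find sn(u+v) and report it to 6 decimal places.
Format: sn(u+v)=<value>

sn u = 0.6132676534162658, cn u = -0.7898751706904749, dn u = 0.9787775029707999
sn v = -0.1878974135986025, cn v = 0.9821886590482277, dn v = 0.9980269704652345
m = k² = 0.111658895716
D = 1 − m·sn²u·sn²v = 0.9985173622631692
sn(u+v) = (sn u·cn v·dn v + sn v·cn u·dn u)/D = 0.7464218446864843/0.9985173622631692 = 0.7475301611127693

sn(u+v)=0.747530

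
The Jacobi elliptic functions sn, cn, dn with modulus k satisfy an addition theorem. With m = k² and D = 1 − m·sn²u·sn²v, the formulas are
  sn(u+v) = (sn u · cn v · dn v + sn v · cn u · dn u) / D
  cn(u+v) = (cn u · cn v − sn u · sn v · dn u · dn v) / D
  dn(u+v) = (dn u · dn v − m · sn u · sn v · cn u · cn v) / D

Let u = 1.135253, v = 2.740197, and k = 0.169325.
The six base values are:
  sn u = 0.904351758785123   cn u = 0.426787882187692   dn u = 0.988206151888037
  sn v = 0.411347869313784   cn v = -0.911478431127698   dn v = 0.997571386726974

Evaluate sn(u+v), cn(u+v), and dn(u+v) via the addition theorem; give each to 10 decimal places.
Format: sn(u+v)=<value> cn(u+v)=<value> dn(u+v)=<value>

m = k² = 0.028670955625
D = 1 − m·sn²u·sn²v = 0.9960323308761141
sn(u+v) = (sn u·cn v·dn v + sn v·cn u·dn u)/D = -0.6488074451258155/0.9960323308761141 = -0.6513919528647446
cn(u+v) = (cn u·cn v − sn u·sn v·dn u·dn v)/D = -0.7557309728334659/0.9960323308761141 = -0.7587414076897703
dn(u+v) = (dn u·dn v − m·sn u·sn v·cn u·cn v)/D = 0.9899552180870203/0.9960323308761141 = 0.9938986791887083

sn(u+v)=-0.6513919529 cn(u+v)=-0.7587414077 dn(u+v)=0.9938986792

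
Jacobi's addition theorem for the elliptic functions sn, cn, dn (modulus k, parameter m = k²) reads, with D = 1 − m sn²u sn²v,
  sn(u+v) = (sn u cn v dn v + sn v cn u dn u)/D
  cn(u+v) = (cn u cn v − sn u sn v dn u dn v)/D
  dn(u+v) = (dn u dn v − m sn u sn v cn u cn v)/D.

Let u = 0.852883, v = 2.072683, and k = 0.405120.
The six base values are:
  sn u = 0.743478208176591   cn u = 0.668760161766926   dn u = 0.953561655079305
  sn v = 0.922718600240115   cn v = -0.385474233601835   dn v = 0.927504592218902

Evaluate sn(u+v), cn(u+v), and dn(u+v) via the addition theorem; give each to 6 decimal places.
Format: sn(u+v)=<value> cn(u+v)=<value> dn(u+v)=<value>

sn(u+v)=0.349610 cn(u+v)=-0.936895 dn(u+v)=0.989919

m = k² = 0.1641222144
D = 1 − m·sn²u·sn²v = 0.9227599749987821
sn(u+v) = (sn u·cn v·dn v + sn v·cn u·dn u)/D = 0.3226062744612981/0.9227599749987821 = 0.3496101729615266
cn(u+v) = (cn u·cn v − sn u·sn v·dn u·dn v)/D = -0.8645294460791688/0.9227599749987821 = -0.9368952593336202
dn(u+v) = (dn u·dn v − m·sn u·sn v·cn u·cn v)/D = 0.9134577075347954/0.9227599749987821 = 0.989919082192529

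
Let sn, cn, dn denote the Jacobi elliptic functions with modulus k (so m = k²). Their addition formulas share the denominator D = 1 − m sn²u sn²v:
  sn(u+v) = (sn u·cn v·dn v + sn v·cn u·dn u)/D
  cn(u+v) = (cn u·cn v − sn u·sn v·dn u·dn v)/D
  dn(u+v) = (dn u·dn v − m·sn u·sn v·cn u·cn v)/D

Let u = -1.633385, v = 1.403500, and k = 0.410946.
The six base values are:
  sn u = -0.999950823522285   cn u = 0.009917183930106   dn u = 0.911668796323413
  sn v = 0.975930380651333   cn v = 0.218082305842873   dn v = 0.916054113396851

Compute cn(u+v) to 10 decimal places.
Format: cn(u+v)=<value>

cn(u+v)=0.9737696144

m = k² = 0.168876614916
D = 1 − m·sn²u·sn²v = 0.8391709578497924
cn(u+v) = (cn u·cn v − sn u·sn v·dn u·dn v)/D = 0.8171591800599127/0.8391709578497924 = 0.9737696144224527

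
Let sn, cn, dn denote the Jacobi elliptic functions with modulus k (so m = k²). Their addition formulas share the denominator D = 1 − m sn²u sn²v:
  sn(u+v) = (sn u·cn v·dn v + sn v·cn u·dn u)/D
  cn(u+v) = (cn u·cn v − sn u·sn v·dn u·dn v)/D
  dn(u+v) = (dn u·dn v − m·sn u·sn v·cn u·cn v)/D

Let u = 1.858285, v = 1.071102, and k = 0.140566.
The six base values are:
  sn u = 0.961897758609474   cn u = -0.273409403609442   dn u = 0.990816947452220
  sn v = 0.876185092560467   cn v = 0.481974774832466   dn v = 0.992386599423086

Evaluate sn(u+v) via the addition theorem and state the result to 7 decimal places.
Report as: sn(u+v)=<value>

sn(u+v)=0.2258938

m = k² = 0.019758800356
D = 1 − m·sn²u·sn²v = 0.9859650742875328
sn(u+v) = (sn u·cn v·dn v + sn v·cn u·dn u)/D = 0.2227234266552087/0.9859650742875328 = 0.2258938297750056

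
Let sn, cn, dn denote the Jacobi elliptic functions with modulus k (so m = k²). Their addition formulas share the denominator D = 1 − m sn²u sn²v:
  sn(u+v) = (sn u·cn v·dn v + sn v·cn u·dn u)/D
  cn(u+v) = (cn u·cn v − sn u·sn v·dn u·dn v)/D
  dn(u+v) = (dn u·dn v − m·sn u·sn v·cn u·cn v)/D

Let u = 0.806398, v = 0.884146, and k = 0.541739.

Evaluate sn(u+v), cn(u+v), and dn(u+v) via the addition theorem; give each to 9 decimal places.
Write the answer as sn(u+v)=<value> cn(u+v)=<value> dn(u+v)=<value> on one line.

sn u = 0.7061123809640392, cn u = 0.7080997849521602, dn u = 0.9239436447049131
sn v = 0.7548233865592837, cn v = 0.6559280868381641, dn v = 0.9125714597044947
m = k² = 0.293481144121
D = 1 − m·sn²u·sn²v = 0.9166283203387508
sn(u+v) = (sn u·cn v·dn v + sn v·cn u·dn u)/D = 0.9165045280520847/0.9166283203387508 = 0.999864948219557
cn(u+v) = (cn u·cn v − sn u·sn v·dn u·dn v)/D = 0.01506411985697217/0.9166283203387508 = 0.01643427278289312
dn(u+v) = (dn u·dn v − m·sn u·sn v·cn u·cn v)/D = 0.7705121834281851/0.9166283203387508 = 0.8405939095831484

sn(u+v)=0.999864948 cn(u+v)=0.016434273 dn(u+v)=0.840593910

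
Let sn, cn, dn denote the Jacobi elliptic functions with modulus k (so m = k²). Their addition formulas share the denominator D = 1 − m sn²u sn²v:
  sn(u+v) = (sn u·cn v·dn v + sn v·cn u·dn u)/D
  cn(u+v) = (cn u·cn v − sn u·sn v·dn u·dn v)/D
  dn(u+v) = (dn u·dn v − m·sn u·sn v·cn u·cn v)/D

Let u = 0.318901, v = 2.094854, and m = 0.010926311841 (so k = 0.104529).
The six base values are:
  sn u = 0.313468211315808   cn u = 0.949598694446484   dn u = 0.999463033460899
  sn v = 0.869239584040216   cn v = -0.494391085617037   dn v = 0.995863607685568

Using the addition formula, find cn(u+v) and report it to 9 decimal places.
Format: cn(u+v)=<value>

m = k² = 0.010926311841
D = 1 − m·sn²u·sn²v = 0.9991887782364721
cn(u+v) = (cn u·cn v − sn u·sn v·dn u·dn v)/D = -0.7406793202236879/0.9991887782364721 = -0.7412806632305829

cn(u+v)=-0.741280663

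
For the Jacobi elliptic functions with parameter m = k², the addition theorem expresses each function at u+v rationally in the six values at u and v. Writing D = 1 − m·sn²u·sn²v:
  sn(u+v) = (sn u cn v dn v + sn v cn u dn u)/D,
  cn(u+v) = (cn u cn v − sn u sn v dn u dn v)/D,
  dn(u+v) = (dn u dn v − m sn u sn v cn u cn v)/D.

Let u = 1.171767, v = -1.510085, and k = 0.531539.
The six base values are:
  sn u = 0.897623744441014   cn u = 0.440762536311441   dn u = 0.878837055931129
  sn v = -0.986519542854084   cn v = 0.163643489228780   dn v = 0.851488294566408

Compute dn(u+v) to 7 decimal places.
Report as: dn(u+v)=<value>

dn(u+v)=0.9844748

m = k² = 0.282533708521
D = 1 − m·sn²u·sn²v = 0.7784507314335054
dn(u+v) = (dn u·dn v − m·sn u·sn v·cn u·cn v)/D = 0.7663651645697703/0.7784507314335054 = 0.9844748468005424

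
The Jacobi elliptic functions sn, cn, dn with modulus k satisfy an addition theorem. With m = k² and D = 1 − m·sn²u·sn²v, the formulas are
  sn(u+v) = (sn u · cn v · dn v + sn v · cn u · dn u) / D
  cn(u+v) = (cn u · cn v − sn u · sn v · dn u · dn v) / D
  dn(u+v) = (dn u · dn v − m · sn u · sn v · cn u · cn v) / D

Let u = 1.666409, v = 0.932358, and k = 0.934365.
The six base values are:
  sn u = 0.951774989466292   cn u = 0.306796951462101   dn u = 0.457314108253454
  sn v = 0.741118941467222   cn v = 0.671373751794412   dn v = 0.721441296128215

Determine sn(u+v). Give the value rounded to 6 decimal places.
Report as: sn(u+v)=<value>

m = k² = 0.873037953225
D = 1 − m·sn²u·sn²v = 0.5656122925786448
sn(u+v) = (sn u·cn v·dn v + sn v·cn u·dn u)/D = 0.5649795356557439/0.5656122925786448 = 0.9988812885943194

sn(u+v)=0.998881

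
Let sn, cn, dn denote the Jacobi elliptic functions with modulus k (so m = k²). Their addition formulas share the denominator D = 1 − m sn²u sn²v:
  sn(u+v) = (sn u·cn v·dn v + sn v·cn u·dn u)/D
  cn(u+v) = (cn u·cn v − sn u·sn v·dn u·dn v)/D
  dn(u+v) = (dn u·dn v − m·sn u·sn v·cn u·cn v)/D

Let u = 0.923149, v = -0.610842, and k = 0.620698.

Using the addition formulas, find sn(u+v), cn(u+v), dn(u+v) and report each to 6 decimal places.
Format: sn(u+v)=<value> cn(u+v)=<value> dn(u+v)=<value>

sn(u+v)=0.305432 cn(u+v)=0.952214 dn(u+v)=0.981865

sn u = 0.7712709469428662, cn u = 0.6365069727833737, dn u = 0.8779641774690887
sn v = -0.5624363931311816, cn v = 0.8268405551746884, dn v = 0.9370843049637077
m = k² = 0.385266007204
D = 1 − m·sn²u·sn²v = 0.9275027612912765
sn(u+v) = (sn u·cn v·dn v + sn v·cn u·dn u)/D = 0.2832891105794917/0.9275027612912765 = 0.3054320940081024
cn(u+v) = (cn u·cn v − sn u·sn v·dn u·dn v)/D = 0.8831809848666485/0.9275027612912765 = 0.9522138604062775
dn(u+v) = (dn u·dn v − m·sn u·sn v·cn u·cn v)/D = 0.9106825611236124/0.9275027612912765 = 0.9818650672864339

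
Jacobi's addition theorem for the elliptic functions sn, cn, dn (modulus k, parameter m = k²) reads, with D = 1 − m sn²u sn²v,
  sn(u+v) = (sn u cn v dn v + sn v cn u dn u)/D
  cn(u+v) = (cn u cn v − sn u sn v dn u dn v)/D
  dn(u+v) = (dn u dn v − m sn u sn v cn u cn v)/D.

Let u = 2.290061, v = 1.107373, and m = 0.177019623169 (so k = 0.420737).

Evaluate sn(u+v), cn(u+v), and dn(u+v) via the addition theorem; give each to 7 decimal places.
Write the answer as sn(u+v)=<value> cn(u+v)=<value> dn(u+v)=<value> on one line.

sn u = 0.8315536120965607, cn u = -0.5554444978655947, dn u = 0.9367999900781688
sn v = 0.8801159766852942, cn v = 0.4747587467159406, dn v = 0.9289132727948524
m = k² = 0.177019623169
D = 1 − m·sn²u·sn²v = 0.9051839780728553
sn(u+v) = (sn u·cn v·dn v + sn v·cn u·dn u)/D = -0.0912366894311632/0.9051839780728553 = -0.1007935310845944
cn(u+v) = (cn u·cn v − sn u·sn v·dn u·dn v)/D = -0.9005742060826753/0.9051839780728553 = -0.9949073645779786
dn(u+v) = (dn u·dn v − m·sn u·sn v·cn u·cn v)/D = 0.9043696695404549/0.9051839780728553 = 0.9991003944478402

sn(u+v)=-0.1007935 cn(u+v)=-0.9949074 dn(u+v)=0.9991004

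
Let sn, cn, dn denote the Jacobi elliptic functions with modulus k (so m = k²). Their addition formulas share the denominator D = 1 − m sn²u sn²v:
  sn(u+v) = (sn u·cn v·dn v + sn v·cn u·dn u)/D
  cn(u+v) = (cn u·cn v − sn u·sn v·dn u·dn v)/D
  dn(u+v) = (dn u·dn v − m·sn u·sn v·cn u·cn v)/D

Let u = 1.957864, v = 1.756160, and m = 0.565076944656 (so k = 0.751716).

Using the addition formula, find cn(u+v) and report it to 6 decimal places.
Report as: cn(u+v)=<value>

cn(u+v)=-0.993635

sn u = 0.9995723290069705, cn u = -0.02924310317973579, dn u = 0.6598532306703852
sn v = 0.9945946944207156, cn v = 0.1038334908888421, dn v = 0.6640898827934978
m = k² = 0.565076944656
D = 1 − m·sn²u·sn²v = 0.4414933932105313
cn(u+v) = (cn u·cn v − sn u·sn v·dn u·dn v)/D = -0.4386832599403563/0.4414933932105313 = -0.9936349369811862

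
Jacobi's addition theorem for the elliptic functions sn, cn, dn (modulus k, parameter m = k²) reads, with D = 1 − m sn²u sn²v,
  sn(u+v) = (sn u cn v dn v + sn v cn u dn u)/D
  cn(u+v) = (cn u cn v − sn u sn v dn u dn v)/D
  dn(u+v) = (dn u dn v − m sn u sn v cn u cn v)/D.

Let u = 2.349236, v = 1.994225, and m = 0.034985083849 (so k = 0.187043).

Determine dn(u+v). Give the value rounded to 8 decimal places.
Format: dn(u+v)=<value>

sn u = 0.7294905148391656, cn u = -0.6839909273957434, dn u = 0.9906474970098975
sn v = 0.9200578633321251, cn v = -0.3917825010394473, dn v = 0.9850811642207876
m = k² = 0.034985083849
D = 1 − m·sn²u·sn²v = 0.9842401347200669
dn(u+v) = (dn u·dn v − m·sn u·sn v·cn u·cn v)/D = 0.9695758365863938/0.9842401347200669 = 0.9851008939623826

dn(u+v)=0.98510089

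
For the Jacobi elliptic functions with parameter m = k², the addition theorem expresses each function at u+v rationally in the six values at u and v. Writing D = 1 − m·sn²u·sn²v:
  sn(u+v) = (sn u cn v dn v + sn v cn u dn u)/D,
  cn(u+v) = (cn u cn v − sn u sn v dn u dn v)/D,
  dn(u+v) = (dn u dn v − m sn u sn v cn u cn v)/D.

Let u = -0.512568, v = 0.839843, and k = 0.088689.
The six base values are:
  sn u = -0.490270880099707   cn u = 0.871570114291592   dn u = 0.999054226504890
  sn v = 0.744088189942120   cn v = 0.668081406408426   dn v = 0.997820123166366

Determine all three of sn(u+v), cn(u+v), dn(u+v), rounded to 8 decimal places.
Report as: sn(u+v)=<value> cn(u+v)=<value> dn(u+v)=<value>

m = k² = 0.007865738721
D = 1 − m·sn²u·sn²v = 0.9989532076575884
sn(u+v) = (sn u·cn v·dn v + sn v·cn u·dn u)/D = 0.3210848106004769/0.9989532076575884 = 0.3214212719266179
cn(u+v) = (cn u·cn v − sn u·sn v·dn u·dn v)/D = 0.9459450594463934/0.9989532076575884 = 0.9469363051193439
dn(u+v) = (dn u·dn v − m·sn u·sn v·cn u·cn v)/D = 0.9985472393293799/0.9989532076575884 = 0.9995936062619385

sn(u+v)=0.32142127 cn(u+v)=0.94693631 dn(u+v)=0.99959361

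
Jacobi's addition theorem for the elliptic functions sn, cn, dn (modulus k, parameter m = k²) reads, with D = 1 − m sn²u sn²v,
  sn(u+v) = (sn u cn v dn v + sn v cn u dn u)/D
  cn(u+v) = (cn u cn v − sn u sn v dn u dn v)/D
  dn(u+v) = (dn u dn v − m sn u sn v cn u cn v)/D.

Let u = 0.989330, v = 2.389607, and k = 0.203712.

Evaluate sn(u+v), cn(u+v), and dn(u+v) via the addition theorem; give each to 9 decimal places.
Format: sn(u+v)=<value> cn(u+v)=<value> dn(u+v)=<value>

sn(u+v)=-0.202499646 cn(u+v)=-0.979282336 dn(u+v)=0.999148790

sn u = 0.8326251801940753, cn u = 0.5538368977476886, dn u = 0.9855102741748458
sn v = 0.7049860387291709, cn v = -0.7092211821406295, dn v = 0.9896337634236506
m = k² = 0.041498578944
D = 1 − m·sn²u·sn²v = 0.9857014058463538
sn(u+v) = (sn u·cn v·dn v + sn v·cn u·dn u)/D = -0.1996041854883374/0.9857014058463538 = -0.2024996457390168
cn(u+v) = (cn u·cn v − sn u·sn v·dn u·dn v)/D = -0.9652799752522662/0.9857014058463538 = -0.9792823359356446
dn(u+v) = (dn u·dn v − m·sn u·sn v·cn u·cn v)/D = 0.9848623670970862/0.9857014058463538 = 0.9991487901464976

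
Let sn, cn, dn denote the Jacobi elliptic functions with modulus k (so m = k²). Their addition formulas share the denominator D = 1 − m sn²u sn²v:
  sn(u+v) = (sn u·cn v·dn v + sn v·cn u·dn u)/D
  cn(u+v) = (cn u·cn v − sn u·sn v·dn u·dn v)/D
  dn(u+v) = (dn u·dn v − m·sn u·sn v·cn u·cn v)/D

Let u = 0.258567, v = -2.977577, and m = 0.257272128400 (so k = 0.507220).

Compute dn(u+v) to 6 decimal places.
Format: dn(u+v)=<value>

dn(u+v)=0.951834

sn u = 0.2549888758912144, cn u = 0.9669439865740594, dn u = 0.9916008972362606
sn v = -0.3886412805601731, cn v = -0.9213891441972544, dn v = 0.9803780350540411
m = k² = 0.2572721284
D = 1 − m·sn²u·sn²v = 0.9974734199356186
dn(u+v) = (dn u·dn v − m·sn u·sn v·cn u·cn v)/D = 0.9494290232441156/0.9974734199356186 = 0.9518339078202164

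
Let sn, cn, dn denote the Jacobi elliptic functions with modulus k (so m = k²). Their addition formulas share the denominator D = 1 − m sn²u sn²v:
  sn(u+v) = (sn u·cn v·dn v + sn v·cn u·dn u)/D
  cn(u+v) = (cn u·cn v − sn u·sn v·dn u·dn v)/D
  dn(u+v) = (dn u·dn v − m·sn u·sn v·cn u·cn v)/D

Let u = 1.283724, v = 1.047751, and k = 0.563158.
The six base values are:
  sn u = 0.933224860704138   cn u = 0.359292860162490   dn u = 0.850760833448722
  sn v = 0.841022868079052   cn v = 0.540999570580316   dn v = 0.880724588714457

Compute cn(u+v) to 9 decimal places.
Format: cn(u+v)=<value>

cn(u+v)=-0.489303015

m = k² = 0.317146932964
D = 1 − m·sn²u·sn²v = 0.8046341169318813
cn(u+v) = (cn u·cn v − sn u·sn v·dn u·dn v)/D = -0.3937098994528704/0.8046341169318813 = -0.4893030150823211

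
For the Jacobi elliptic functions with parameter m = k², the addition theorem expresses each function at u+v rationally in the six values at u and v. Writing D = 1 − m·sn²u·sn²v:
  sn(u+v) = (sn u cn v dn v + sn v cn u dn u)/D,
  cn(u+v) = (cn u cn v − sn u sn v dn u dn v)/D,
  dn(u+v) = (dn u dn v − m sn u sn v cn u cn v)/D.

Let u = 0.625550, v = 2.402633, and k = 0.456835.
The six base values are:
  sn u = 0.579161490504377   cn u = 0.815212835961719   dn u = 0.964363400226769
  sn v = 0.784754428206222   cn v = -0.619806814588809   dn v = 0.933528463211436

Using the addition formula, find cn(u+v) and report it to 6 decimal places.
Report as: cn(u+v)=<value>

m = k² = 0.208698217225
D = 1 − m·sn²u·sn²v = 0.9568892435388069
cn(u+v) = (cn u·cn v − sn u·sn v·dn u·dn v)/D = -0.9144425412578297/0.9568892435388069 = -0.9556409453156782

cn(u+v)=-0.955641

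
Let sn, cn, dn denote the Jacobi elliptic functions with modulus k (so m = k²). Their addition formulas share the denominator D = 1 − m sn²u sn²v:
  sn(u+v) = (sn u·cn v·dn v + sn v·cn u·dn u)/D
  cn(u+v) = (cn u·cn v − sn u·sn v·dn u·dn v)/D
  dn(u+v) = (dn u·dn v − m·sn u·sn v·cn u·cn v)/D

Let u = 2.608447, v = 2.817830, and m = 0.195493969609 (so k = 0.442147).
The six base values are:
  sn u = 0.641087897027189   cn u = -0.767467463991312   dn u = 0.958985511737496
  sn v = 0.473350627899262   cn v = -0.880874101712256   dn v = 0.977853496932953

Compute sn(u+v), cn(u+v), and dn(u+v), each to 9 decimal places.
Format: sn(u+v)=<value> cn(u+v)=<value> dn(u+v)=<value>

sn(u+v)=-0.917102821 cn(u+v)=0.398650745 dn(u+v)=0.914097590

m = k² = 0.195493969609
D = 1 − m·sn²u·sn²v = 0.9819974329806143
sn(u+v) = (sn u·cn v·dn v + sn v·cn u·dn u)/D = -0.9005926157887558/0.9819974329806143 = -0.9171028207835798
cn(u+v) = (cn u·cn v − sn u·sn v·dn u·dn v)/D = 0.3914740077799325/0.9819974329806143 = 0.3986507445255823
dn(u+v) = (dn u·dn v − m·sn u·sn v·cn u·cn v)/D = 0.8976414870523898/0.9819974329806143 = 0.9140975901818984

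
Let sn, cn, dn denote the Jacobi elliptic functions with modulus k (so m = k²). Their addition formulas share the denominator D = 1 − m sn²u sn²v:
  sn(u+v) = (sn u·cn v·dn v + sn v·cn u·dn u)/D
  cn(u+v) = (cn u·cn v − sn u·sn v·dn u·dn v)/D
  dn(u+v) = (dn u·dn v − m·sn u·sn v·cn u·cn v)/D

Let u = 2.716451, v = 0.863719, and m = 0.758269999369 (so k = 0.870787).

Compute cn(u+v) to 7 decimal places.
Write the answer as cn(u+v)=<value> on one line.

cn(u+v)=-0.7559513

sn u = 0.9616356371494719, cn u = -0.274329913360044, dn u = 0.5466214880343538
sn v = 0.7135150942293746, cn v = 0.700639857777765, dn v = 0.7835571898148961
m = k² = 0.758269999369
D = 1 − m·sn²u·sn²v = 0.6430139032045981
cn(u+v) = (cn u·cn v − sn u·sn v·dn u·dn v)/D = -0.486087204511221/0.6430139032045981 = -0.7559513131655488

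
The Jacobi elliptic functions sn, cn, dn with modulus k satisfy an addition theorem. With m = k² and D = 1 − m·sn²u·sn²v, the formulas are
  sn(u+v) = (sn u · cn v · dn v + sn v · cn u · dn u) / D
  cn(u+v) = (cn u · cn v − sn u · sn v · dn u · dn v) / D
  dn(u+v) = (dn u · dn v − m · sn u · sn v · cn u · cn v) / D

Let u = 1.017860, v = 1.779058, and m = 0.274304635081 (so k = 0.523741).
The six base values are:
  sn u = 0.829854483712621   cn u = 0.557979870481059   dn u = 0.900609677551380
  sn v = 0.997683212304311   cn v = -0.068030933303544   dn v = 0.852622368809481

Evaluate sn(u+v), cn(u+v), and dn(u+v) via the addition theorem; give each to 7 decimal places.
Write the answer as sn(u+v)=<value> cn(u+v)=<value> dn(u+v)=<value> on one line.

sn(u+v)=0.5581748 cn(u+v)=-0.8297234 dn(u+v)=0.9563147

m = k² = 0.274304635081
D = 1 − m·sn²u·sn²v = 0.8119720699912206
sn(u+v) = (sn u·cn v·dn v + sn v·cn u·dn u)/D = 0.4532223776409625/0.8119720699912206 = 0.5581748367845497
cn(u+v) = (cn u·cn v − sn u·sn v·dn u·dn v)/D = -0.6737121928919651/0.8119720699912206 = -0.8297233584638565
dn(u+v) = (dn u·dn v − m·sn u·sn v·cn u·cn v)/D = 0.7765008588079177/0.8119720699912206 = 0.9563147397623093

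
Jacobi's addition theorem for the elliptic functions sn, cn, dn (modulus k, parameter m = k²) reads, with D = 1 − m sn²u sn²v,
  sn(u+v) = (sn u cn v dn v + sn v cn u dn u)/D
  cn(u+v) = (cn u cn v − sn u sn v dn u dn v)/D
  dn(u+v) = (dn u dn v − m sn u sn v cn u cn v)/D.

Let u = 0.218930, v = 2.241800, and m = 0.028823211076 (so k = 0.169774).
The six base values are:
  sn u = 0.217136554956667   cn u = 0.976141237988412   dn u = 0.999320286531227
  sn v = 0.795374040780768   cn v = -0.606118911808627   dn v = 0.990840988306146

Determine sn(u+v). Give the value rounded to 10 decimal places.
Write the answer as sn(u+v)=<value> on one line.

sn(u+v)=0.6460199120

m = k² = 0.028823211076
D = 1 − m·sn²u·sn²v = 0.9991402917915911
sn(u+v) = (sn u·cn v·dn v + sn v·cn u·dn u)/D = 0.6454645234285945/0.9991402917915911 = 0.6460199120497793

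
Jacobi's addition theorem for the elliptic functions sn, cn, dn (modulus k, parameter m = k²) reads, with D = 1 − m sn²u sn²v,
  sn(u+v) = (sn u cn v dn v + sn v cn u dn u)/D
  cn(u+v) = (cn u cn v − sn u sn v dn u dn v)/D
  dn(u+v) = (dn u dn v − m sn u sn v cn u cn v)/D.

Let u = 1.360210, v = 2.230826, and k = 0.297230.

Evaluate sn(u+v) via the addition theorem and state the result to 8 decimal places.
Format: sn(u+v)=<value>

sn(u+v)=-0.36684845

sn u = 0.9722438788456885, cn u = 0.233969741734033, dn u = 0.9573351199004162
sn v = 0.8261825500902342, cn v = -0.5634025150160386, dn v = 0.9693798131202013
m = k² = 0.0883456729
D = 1 − m·sn²u·sn²v = 0.942998307107977
sn(u+v) = (sn u·cn v·dn v + sn v·cn u·dn u)/D = -0.3459374674532639/0.942998307107977 = -0.366848450146425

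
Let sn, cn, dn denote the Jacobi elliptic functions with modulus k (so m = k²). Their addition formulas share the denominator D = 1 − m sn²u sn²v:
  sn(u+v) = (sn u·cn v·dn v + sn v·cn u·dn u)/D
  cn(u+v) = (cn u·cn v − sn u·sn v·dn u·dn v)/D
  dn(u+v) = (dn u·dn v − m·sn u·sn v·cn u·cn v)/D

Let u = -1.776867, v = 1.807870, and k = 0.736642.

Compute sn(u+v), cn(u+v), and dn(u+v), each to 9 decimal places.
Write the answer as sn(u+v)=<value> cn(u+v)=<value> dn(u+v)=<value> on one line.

sn(u+v)=0.030995340 cn(u+v)=0.999519529 dn(u+v)=0.999739305

sn u = -0.9969634083073541, cn u = 0.07787144853015132, dn u = 0.678711368074658
sn v = 0.9983801121158868, cn v = 0.05689597289324846, dn v = 0.6775803837926872
m = k² = 0.542641436164
D = 1 − m·sn²u·sn²v = 0.4623950817851005
sn(u+v) = (sn u·cn v·dn v + sn v·cn u·dn u)/D = 0.01433209297119999/0.4623950817851005 = 0.03099534042591931
cn(u+v) = (cn u·cn v − sn u·sn v·dn u·dn v)/D = 0.4621729143622705/0.4623950817851005 = 0.9995195290097545
dn(u+v) = (dn u·dn v − m·sn u·sn v·cn u·cn v)/D = 0.4622745377852398/0.4623950817851005 = 0.9997393051859565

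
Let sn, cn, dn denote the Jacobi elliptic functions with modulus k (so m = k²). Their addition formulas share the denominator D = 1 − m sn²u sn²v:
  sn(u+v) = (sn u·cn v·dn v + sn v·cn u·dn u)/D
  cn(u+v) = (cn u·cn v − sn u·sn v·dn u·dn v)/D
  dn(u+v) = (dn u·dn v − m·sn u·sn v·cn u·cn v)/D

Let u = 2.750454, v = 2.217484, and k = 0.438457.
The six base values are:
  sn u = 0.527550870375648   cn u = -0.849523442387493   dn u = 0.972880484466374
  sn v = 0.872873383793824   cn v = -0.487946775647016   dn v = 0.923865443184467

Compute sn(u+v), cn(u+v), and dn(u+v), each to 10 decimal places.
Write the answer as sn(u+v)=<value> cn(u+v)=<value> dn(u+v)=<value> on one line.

m = k² = 0.192244540849
D = 1 − m·sn²u·sn²v = 0.959235210353042
sn(u+v) = (sn u·cn v·dn v + sn v·cn u·dn u)/D = -0.9592350012991164/0.959235210353042 = -0.9999997820618724
cn(u+v) = (cn u·cn v − sn u·sn v·dn u·dn v)/D = 0.0006332959252738596/0.959235210353042 = 0.0006602092150482862
dn(u+v) = (dn u·dn v − m·sn u·sn v·cn u·cn v)/D = 0.8621147694656204/0.959235210353042 = 0.8987522144316649

sn(u+v)=-0.9999997821 cn(u+v)=0.0006602092 dn(u+v)=0.8987522144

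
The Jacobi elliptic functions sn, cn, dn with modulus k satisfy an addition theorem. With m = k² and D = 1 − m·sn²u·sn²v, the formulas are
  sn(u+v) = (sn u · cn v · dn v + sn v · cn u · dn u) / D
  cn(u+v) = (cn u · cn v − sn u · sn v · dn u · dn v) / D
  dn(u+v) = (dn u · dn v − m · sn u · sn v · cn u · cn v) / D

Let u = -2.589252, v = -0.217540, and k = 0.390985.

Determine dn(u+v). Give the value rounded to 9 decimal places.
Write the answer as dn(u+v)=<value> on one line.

sn u = -0.6261180019855822, cn u = -0.7797283165241484, dn u = 0.9695729034261185
sn v = -0.21557464052385, cn v = 0.9764873651834994, dn v = 0.99644156587694
m = k² = 0.152869270225
D = 1 − m·sn²u·sn²v = 0.9972149825872453
dn(u+v) = (dn u·dn v − m·sn u·sn v·cn u·cn v)/D = 0.9818330243924154/0.9972149825872453 = 0.9845750831431335

dn(u+v)=0.984575083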